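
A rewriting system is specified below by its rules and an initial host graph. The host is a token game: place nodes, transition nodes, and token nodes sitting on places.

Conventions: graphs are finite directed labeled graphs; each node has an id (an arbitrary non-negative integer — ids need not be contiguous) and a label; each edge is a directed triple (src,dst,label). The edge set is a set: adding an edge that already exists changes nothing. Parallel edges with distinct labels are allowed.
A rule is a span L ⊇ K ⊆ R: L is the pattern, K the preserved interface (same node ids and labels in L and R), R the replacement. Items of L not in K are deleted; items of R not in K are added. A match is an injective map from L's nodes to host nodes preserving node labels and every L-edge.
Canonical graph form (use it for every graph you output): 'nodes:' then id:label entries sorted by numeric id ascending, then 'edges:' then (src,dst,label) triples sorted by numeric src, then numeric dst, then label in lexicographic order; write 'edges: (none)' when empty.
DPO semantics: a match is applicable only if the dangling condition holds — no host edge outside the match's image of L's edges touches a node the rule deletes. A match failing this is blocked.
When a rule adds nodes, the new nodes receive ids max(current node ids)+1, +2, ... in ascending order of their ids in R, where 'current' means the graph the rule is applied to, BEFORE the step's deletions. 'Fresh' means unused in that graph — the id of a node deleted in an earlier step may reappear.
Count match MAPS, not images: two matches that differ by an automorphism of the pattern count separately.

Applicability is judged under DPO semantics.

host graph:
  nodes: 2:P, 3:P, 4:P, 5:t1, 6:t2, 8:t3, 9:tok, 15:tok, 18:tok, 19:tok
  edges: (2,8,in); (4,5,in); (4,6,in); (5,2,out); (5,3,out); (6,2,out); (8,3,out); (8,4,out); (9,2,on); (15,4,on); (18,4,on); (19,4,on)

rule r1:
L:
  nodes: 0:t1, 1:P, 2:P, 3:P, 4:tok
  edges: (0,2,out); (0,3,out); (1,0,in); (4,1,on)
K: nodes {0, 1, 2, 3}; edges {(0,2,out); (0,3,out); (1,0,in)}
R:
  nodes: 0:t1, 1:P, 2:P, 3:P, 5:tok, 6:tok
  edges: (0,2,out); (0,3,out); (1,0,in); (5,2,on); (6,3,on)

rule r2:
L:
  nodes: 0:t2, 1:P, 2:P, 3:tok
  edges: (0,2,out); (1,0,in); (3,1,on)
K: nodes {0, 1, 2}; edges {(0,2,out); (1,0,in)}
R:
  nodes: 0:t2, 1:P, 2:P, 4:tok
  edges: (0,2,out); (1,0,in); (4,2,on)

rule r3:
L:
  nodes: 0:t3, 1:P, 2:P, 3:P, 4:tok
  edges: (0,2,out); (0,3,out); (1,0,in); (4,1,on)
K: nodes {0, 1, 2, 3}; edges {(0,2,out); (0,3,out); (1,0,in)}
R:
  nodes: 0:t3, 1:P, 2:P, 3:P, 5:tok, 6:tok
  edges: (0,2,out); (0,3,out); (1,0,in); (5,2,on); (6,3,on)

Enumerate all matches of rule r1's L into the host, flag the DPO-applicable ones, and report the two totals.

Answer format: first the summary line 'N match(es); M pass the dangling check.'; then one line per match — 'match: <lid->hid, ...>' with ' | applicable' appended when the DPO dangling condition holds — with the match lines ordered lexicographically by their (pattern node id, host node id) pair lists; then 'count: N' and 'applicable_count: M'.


6 match(es); 6 pass the dangling check.
match: 0->5, 1->4, 2->2, 3->3, 4->15 | applicable
match: 0->5, 1->4, 2->2, 3->3, 4->18 | applicable
match: 0->5, 1->4, 2->2, 3->3, 4->19 | applicable
match: 0->5, 1->4, 2->3, 3->2, 4->15 | applicable
match: 0->5, 1->4, 2->3, 3->2, 4->18 | applicable
match: 0->5, 1->4, 2->3, 3->2, 4->19 | applicable
count: 6
applicable_count: 6


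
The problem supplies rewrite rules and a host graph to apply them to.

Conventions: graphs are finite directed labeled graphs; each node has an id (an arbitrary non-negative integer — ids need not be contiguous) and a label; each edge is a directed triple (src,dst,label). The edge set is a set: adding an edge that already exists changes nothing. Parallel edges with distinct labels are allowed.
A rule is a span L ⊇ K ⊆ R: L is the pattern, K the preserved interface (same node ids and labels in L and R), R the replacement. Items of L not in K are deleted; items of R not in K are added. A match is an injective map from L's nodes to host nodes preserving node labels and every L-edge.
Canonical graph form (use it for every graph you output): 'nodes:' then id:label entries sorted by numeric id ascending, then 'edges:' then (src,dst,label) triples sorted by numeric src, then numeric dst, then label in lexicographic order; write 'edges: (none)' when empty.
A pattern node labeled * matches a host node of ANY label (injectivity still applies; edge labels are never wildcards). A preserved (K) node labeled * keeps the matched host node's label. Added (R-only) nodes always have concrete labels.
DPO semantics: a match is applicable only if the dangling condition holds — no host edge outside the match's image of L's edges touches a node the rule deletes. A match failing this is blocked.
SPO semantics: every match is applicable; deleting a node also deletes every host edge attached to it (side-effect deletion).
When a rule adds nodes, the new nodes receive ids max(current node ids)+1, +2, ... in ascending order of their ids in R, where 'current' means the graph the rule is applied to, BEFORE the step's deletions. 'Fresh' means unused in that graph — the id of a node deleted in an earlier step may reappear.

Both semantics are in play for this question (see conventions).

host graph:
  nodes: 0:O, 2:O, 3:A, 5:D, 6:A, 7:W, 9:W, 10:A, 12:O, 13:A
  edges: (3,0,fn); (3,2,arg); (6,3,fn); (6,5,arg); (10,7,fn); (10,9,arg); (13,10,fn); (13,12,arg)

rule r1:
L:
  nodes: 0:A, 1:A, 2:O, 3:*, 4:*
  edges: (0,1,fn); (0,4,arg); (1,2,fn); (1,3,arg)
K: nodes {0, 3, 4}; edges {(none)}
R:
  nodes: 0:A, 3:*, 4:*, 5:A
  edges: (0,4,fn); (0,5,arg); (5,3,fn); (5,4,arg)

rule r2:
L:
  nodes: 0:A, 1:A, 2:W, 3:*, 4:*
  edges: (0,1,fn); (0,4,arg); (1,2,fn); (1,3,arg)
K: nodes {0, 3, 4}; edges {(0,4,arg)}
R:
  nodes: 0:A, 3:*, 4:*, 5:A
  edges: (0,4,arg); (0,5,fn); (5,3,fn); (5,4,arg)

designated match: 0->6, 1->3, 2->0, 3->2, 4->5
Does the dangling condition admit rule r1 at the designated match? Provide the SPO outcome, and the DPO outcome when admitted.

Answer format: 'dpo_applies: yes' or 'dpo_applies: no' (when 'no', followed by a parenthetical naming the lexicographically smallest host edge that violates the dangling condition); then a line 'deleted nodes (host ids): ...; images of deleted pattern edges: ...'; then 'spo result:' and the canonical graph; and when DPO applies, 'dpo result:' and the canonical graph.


dpo_applies: yes
deleted nodes (host ids): 0, 3; images of deleted pattern edges: (3,0,fn); (3,2,arg); (6,3,fn); (6,5,arg)
spo result:
nodes: 2:O, 5:D, 6:A, 7:W, 9:W, 10:A, 12:O, 13:A, 14:A
edges: (6,5,fn); (6,14,arg); (10,7,fn); (10,9,arg); (13,10,fn); (13,12,arg); (14,2,fn); (14,5,arg)
dpo result:
nodes: 2:O, 5:D, 6:A, 7:W, 9:W, 10:A, 12:O, 13:A, 14:A
edges: (6,5,fn); (6,14,arg); (10,7,fn); (10,9,arg); (13,10,fn); (13,12,arg); (14,2,fn); (14,5,arg)


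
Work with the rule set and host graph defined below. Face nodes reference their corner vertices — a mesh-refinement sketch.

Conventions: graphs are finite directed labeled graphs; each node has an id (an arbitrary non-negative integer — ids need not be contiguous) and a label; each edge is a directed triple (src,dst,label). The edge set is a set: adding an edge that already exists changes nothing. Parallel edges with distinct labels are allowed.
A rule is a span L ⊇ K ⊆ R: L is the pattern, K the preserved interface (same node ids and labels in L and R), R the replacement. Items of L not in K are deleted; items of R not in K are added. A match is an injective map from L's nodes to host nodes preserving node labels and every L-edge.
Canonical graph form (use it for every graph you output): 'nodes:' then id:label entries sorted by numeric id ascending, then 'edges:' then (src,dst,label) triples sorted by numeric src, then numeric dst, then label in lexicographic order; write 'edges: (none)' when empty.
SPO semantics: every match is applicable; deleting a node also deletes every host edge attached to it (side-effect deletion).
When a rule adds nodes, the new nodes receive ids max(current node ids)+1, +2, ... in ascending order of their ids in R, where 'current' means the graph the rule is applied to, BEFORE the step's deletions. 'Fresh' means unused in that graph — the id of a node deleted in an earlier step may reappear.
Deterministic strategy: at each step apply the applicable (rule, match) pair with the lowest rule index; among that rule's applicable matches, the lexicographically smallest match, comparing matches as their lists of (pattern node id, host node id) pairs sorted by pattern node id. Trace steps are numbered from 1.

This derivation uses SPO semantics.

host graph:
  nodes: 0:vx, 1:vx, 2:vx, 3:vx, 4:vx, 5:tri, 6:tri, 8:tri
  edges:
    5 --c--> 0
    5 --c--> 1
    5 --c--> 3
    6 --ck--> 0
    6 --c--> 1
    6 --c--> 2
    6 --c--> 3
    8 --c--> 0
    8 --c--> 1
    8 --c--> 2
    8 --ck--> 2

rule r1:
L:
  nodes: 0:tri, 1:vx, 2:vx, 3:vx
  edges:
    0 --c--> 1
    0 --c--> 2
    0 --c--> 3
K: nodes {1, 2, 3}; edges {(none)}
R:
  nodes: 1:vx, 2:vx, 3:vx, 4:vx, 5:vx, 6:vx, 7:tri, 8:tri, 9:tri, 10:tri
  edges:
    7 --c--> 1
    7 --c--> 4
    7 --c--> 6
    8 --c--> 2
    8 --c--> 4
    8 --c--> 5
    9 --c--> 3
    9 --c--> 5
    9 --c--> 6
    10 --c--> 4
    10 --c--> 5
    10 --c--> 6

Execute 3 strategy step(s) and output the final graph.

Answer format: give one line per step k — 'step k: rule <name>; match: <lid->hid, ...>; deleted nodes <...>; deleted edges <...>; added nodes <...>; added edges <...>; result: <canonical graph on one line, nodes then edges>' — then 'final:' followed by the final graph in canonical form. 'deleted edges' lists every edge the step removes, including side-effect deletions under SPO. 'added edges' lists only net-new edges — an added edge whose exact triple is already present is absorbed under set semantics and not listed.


step 1: rule r1; match: 0->5, 1->0, 2->1, 3->3; deleted nodes 5; deleted edges (5,0,c); (5,1,c); (5,3,c); added nodes 9, 10, 11, 12, 13, 14, 15; added edges (12,0,c); (12,9,c); (12,11,c); (13,1,c); (13,9,c); (13,10,c); (14,3,c); (14,10,c); (14,11,c); (15,9,c); (15,10,c); (15,11,c); result: nodes: 0:vx, 1:vx, 2:vx, 3:vx, 4:vx, 6:tri, 8:tri, 9:vx, 10:vx, 11:vx, 12:tri, 13:tri, 14:tri, 15:tri edges: (6,0,ck); (6,1,c); (6,2,c); (6,3,c); (8,0,c); (8,1,c); (8,2,c); (8,2,ck); (12,0,c); (12,9,c); (12,11,c); (13,1,c); (13,9,c); (13,10,c); (14,3,c); (14,10,c); (14,11,c); (15,9,c); (15,10,c); (15,11,c)
step 2: rule r1; match: 0->6, 1->1, 2->2, 3->3; deleted nodes 6; deleted edges (6,0,ck); (6,1,c); (6,2,c); (6,3,c); added nodes 16, 17, 18, 19, 20, 21, 22; added edges (19,1,c); (19,16,c); (19,18,c); (20,2,c); (20,16,c); (20,17,c); (21,3,c); (21,17,c); (21,18,c); (22,16,c); (22,17,c); (22,18,c); result: nodes: 0:vx, 1:vx, 2:vx, 3:vx, 4:vx, 8:tri, 9:vx, 10:vx, 11:vx, 12:tri, 13:tri, 14:tri, 15:tri, 16:vx, 17:vx, 18:vx, 19:tri, 20:tri, 21:tri, 22:tri edges: (8,0,c); (8,1,c); (8,2,c); (8,2,ck); (12,0,c); (12,9,c); (12,11,c); (13,1,c); (13,9,c); (13,10,c); (14,3,c); (14,10,c); (14,11,c); (15,9,c); (15,10,c); (15,11,c); (19,1,c); (19,16,c); (19,18,c); (20,2,c); (20,16,c); (20,17,c); (21,3,c); (21,17,c); (21,18,c); (22,16,c); (22,17,c); (22,18,c)
step 3: rule r1; match: 0->8, 1->0, 2->1, 3->2; deleted nodes 8; deleted edges (8,0,c); (8,1,c); (8,2,c); (8,2,ck); added nodes 23, 24, 25, 26, 27, 28, 29; added edges (26,0,c); (26,23,c); (26,25,c); (27,1,c); (27,23,c); (27,24,c); (28,2,c); (28,24,c); (28,25,c); (29,23,c); (29,24,c); (29,25,c); result: nodes: 0:vx, 1:vx, 2:vx, 3:vx, 4:vx, 9:vx, 10:vx, 11:vx, 12:tri, 13:tri, 14:tri, 15:tri, 16:vx, 17:vx, 18:vx, 19:tri, 20:tri, 21:tri, 22:tri, 23:vx, 24:vx, 25:vx, 26:tri, 27:tri, 28:tri, 29:tri edges: (12,0,c); (12,9,c); (12,11,c); (13,1,c); (13,9,c); (13,10,c); (14,3,c); (14,10,c); (14,11,c); (15,9,c); (15,10,c); (15,11,c); (19,1,c); (19,16,c); (19,18,c); (20,2,c); (20,16,c); (20,17,c); (21,3,c); (21,17,c); (21,18,c); (22,16,c); (22,17,c); (22,18,c); (26,0,c); (26,23,c); (26,25,c); (27,1,c); (27,23,c); (27,24,c); (28,2,c); (28,24,c); (28,25,c); (29,23,c); (29,24,c); (29,25,c)
final:
nodes: 0:vx, 1:vx, 2:vx, 3:vx, 4:vx, 9:vx, 10:vx, 11:vx, 12:tri, 13:tri, 14:tri, 15:tri, 16:vx, 17:vx, 18:vx, 19:tri, 20:tri, 21:tri, 22:tri, 23:vx, 24:vx, 25:vx, 26:tri, 27:tri, 28:tri, 29:tri
edges: (12,0,c); (12,9,c); (12,11,c); (13,1,c); (13,9,c); (13,10,c); (14,3,c); (14,10,c); (14,11,c); (15,9,c); (15,10,c); (15,11,c); (19,1,c); (19,16,c); (19,18,c); (20,2,c); (20,16,c); (20,17,c); (21,3,c); (21,17,c); (21,18,c); (22,16,c); (22,17,c); (22,18,c); (26,0,c); (26,23,c); (26,25,c); (27,1,c); (27,23,c); (27,24,c); (28,2,c); (28,24,c); (28,25,c); (29,23,c); (29,24,c); (29,25,c)


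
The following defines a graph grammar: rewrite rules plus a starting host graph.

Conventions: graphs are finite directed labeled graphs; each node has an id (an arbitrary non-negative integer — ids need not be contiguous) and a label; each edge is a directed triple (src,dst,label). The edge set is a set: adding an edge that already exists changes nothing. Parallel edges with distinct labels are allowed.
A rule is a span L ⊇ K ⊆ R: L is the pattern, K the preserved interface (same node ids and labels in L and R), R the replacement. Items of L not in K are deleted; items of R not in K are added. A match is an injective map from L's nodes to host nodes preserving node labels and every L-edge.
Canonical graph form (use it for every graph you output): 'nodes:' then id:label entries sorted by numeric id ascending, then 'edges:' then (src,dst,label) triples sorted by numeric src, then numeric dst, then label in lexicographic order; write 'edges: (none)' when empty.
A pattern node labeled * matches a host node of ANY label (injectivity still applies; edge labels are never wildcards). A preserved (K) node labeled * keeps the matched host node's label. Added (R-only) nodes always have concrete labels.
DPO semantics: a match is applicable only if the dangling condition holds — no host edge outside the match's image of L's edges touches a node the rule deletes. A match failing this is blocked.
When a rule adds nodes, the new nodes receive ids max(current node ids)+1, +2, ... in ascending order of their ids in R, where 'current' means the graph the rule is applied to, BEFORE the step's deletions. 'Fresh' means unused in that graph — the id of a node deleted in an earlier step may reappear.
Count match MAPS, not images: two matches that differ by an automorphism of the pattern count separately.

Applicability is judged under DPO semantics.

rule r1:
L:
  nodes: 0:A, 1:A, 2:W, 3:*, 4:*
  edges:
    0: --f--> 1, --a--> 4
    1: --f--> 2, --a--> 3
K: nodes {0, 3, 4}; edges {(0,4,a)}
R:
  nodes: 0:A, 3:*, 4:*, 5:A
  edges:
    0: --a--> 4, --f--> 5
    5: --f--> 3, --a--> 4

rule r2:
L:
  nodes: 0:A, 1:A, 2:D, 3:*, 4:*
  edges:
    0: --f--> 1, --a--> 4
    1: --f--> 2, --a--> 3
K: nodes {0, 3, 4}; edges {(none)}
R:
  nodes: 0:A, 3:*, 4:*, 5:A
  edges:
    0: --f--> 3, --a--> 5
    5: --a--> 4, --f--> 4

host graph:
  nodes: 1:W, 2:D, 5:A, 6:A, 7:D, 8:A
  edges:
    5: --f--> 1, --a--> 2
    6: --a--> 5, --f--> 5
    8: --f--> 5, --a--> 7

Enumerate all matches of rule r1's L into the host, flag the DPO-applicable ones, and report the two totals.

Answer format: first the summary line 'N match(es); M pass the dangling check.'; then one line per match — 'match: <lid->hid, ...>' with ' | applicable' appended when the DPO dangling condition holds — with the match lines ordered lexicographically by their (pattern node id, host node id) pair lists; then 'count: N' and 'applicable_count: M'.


1 match(es); 0 pass the dangling check.
match: 0->8, 1->5, 2->1, 3->2, 4->7
count: 1
applicable_count: 0


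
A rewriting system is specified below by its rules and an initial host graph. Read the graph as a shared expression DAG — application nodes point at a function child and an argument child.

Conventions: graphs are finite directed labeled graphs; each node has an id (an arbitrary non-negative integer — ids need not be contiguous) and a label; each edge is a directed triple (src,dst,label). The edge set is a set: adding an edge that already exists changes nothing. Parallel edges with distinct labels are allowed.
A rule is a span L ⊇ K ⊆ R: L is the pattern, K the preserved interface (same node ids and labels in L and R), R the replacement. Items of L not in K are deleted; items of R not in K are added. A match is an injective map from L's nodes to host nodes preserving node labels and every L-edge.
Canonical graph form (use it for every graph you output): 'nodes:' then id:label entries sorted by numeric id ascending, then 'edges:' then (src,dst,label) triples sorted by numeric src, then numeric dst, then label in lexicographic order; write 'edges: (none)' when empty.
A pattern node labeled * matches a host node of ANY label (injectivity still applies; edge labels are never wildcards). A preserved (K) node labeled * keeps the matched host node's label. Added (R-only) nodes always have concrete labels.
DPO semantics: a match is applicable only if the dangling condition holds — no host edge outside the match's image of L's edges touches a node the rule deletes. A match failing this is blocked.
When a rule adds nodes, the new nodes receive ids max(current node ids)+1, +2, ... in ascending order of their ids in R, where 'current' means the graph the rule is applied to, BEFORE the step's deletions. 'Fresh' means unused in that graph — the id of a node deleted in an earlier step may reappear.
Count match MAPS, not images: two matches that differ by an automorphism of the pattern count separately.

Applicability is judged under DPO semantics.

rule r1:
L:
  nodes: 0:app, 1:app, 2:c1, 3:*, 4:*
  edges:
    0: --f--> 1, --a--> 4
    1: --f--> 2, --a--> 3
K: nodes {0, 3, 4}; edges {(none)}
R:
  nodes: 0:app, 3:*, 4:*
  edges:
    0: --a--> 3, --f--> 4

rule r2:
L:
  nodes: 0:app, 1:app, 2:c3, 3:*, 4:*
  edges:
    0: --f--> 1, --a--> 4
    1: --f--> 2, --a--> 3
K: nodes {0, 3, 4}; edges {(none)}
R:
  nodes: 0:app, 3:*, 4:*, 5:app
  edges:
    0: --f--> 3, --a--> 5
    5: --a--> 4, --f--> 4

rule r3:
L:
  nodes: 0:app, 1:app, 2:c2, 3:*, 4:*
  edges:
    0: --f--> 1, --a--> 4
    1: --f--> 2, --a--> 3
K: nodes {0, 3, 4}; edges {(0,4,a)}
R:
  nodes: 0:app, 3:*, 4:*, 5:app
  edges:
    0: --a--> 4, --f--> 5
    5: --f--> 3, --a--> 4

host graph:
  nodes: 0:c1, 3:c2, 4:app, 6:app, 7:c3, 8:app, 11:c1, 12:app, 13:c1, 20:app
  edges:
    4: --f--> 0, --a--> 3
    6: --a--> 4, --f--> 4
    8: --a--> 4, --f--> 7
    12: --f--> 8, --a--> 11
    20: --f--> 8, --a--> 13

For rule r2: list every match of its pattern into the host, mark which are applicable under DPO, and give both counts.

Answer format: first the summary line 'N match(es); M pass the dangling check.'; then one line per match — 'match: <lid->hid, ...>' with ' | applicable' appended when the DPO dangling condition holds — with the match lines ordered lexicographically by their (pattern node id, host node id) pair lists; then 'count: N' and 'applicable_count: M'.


2 match(es); 0 pass the dangling check.
match: 0->12, 1->8, 2->7, 3->4, 4->11
match: 0->20, 1->8, 2->7, 3->4, 4->13
count: 2
applicable_count: 0


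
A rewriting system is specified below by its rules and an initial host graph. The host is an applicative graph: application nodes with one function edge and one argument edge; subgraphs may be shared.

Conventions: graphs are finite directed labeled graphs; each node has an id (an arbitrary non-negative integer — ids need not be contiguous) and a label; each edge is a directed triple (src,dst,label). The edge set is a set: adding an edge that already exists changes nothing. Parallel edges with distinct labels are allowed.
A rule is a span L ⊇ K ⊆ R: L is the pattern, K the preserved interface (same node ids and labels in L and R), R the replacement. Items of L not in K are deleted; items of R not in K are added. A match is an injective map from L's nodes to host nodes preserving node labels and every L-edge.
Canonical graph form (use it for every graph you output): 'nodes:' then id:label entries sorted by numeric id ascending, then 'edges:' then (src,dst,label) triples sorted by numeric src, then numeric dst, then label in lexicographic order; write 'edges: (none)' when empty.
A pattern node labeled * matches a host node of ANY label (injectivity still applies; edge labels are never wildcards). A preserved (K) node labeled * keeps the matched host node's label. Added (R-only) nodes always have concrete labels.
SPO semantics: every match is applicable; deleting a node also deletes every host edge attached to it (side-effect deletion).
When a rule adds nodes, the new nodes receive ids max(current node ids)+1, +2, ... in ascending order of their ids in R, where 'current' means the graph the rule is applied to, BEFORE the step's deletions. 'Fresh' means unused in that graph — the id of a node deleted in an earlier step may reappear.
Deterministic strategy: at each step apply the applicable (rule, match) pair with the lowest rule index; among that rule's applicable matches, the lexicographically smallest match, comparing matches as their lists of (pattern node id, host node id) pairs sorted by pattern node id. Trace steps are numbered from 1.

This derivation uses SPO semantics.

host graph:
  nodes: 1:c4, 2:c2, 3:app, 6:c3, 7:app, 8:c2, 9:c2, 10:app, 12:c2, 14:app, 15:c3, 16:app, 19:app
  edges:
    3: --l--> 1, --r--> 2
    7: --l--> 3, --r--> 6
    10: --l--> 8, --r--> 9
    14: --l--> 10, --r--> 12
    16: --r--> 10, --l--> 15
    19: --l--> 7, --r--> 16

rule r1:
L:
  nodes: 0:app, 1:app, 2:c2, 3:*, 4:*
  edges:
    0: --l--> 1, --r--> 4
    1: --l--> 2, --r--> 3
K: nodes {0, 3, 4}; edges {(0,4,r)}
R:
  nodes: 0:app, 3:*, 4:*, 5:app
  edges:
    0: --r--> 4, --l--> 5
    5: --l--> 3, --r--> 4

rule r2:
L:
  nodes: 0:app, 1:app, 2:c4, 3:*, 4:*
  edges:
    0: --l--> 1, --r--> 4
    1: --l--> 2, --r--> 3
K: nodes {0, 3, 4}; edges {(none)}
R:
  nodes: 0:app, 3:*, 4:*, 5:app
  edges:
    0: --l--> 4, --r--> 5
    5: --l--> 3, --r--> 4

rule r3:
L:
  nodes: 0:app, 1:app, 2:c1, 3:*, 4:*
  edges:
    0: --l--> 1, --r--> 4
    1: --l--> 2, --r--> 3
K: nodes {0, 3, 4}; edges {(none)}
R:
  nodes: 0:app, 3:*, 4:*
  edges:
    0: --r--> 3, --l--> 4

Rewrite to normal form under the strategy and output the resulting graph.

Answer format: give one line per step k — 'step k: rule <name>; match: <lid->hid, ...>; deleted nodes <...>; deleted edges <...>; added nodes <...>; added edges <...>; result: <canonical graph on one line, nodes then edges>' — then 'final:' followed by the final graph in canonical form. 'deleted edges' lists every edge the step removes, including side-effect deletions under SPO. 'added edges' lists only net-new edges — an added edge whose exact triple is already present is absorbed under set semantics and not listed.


step 1: rule r1; match: 0->14, 1->10, 2->8, 3->9, 4->12; deleted nodes 8, 10; deleted edges (10,8,l); (10,9,r); (14,10,l); (16,10,r); added nodes 20; added edges (14,20,l); (20,9,l); (20,12,r); result: nodes: 1:c4, 2:c2, 3:app, 6:c3, 7:app, 9:c2, 12:c2, 14:app, 15:c3, 16:app, 19:app, 20:app edges: (3,1,l); (3,2,r); (7,3,l); (7,6,r); (14,12,r); (14,20,l); (16,15,l); (19,7,l); (19,16,r); (20,9,l); (20,12,r)
step 2: rule r2; match: 0->7, 1->3, 2->1, 3->2, 4->6; deleted nodes 1, 3; deleted edges (3,1,l); (3,2,r); (7,3,l); (7,6,r); added nodes 21; added edges (7,6,l); (7,21,r); (21,2,l); (21,6,r); result: nodes: 2:c2, 6:c3, 7:app, 9:c2, 12:c2, 14:app, 15:c3, 16:app, 19:app, 20:app, 21:app edges: (7,6,l); (7,21,r); (14,12,r); (14,20,l); (16,15,l); (19,7,l); (19,16,r); (20,9,l); (20,12,r); (21,2,l); (21,6,r)
final:
nodes: 2:c2, 6:c3, 7:app, 9:c2, 12:c2, 14:app, 15:c3, 16:app, 19:app, 20:app, 21:app
edges: (7,6,l); (7,21,r); (14,12,r); (14,20,l); (16,15,l); (19,7,l); (19,16,r); (20,9,l); (20,12,r); (21,2,l); (21,6,r)


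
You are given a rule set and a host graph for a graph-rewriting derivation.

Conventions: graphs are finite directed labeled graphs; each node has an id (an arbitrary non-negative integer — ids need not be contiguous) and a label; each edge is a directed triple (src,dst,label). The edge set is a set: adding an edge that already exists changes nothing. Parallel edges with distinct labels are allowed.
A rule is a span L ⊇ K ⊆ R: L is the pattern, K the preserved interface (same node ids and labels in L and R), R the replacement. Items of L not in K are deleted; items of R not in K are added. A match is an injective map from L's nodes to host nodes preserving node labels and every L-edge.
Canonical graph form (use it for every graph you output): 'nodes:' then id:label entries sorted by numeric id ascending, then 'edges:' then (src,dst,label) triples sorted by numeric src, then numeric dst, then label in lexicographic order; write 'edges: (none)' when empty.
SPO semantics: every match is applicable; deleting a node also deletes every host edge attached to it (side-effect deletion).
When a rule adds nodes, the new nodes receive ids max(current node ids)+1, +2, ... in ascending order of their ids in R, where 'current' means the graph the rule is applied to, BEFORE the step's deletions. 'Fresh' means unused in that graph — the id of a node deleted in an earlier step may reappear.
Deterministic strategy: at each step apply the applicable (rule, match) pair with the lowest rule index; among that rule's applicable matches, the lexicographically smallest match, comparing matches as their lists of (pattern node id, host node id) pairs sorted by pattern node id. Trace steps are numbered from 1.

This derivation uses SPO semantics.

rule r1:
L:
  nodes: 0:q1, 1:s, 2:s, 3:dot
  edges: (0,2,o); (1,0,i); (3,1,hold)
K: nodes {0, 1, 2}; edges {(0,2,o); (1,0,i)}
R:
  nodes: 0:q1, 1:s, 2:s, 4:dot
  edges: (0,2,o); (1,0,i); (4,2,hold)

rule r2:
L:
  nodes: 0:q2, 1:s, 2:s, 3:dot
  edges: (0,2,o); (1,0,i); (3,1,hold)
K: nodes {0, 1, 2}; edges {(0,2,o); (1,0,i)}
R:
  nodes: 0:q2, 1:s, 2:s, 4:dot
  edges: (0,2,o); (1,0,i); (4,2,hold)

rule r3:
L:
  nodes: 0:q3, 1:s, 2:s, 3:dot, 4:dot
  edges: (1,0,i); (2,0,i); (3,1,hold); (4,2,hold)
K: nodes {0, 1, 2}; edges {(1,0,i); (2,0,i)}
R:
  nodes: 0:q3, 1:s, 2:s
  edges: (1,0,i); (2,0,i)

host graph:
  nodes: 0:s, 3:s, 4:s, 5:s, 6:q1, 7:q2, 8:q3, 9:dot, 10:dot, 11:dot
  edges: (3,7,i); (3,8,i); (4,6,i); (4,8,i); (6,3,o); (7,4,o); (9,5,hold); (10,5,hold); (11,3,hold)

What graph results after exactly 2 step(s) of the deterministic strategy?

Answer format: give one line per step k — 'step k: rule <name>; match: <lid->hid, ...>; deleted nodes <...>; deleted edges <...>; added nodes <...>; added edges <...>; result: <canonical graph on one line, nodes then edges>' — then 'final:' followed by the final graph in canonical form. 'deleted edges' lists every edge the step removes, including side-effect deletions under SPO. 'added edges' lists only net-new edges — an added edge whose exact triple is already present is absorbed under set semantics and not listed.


step 1: rule r2; match: 0->7, 1->3, 2->4, 3->11; deleted nodes 11; deleted edges (11,3,hold); added nodes 12; added edges (12,4,hold); result: nodes: 0:s, 3:s, 4:s, 5:s, 6:q1, 7:q2, 8:q3, 9:dot, 10:dot, 12:dot edges: (3,7,i); (3,8,i); (4,6,i); (4,8,i); (6,3,o); (7,4,o); (9,5,hold); (10,5,hold); (12,4,hold)
step 2: rule r1; match: 0->6, 1->4, 2->3, 3->12; deleted nodes 12; deleted edges (12,4,hold); added nodes 13; added edges (13,3,hold); result: nodes: 0:s, 3:s, 4:s, 5:s, 6:q1, 7:q2, 8:q3, 9:dot, 10:dot, 13:dot edges: (3,7,i); (3,8,i); (4,6,i); (4,8,i); (6,3,o); (7,4,o); (9,5,hold); (10,5,hold); (13,3,hold)
final:
nodes: 0:s, 3:s, 4:s, 5:s, 6:q1, 7:q2, 8:q3, 9:dot, 10:dot, 13:dot
edges: (3,7,i); (3,8,i); (4,6,i); (4,8,i); (6,3,o); (7,4,o); (9,5,hold); (10,5,hold); (13,3,hold)


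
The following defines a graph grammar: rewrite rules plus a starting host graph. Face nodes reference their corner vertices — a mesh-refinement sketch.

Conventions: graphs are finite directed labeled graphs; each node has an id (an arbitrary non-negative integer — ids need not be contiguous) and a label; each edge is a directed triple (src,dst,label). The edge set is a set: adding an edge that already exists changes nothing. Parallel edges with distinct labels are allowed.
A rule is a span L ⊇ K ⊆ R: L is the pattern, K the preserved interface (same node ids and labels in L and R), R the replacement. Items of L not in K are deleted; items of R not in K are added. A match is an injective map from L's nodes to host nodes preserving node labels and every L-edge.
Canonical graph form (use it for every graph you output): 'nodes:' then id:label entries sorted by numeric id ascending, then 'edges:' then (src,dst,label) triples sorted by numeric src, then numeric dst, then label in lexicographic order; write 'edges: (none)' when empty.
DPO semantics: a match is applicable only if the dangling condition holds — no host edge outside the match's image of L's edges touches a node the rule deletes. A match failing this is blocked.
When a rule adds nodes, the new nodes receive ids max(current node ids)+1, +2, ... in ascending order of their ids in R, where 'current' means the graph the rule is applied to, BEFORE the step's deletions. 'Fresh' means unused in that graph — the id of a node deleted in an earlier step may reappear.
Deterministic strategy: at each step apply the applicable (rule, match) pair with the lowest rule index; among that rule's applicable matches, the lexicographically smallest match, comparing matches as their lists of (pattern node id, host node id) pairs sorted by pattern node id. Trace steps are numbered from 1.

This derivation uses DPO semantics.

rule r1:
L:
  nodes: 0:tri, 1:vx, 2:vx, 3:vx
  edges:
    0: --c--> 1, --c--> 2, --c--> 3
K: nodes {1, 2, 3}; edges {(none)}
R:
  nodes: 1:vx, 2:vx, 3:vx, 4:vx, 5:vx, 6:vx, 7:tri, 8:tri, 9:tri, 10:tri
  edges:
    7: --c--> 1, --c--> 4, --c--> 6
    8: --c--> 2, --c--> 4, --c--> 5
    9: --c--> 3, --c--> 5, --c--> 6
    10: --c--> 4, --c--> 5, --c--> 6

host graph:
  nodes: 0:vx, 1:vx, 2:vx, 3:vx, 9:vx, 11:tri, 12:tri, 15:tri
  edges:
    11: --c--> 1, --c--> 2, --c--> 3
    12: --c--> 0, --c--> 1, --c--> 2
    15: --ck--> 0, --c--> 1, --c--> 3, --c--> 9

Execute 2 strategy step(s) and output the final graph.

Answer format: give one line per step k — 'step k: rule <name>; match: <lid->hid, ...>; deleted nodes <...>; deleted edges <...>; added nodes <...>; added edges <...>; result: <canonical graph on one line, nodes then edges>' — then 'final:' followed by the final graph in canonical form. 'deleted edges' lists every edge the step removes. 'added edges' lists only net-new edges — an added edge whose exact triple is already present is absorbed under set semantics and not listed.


step 1: rule r1; match: 0->11, 1->1, 2->2, 3->3; deleted nodes 11; deleted edges (11,1,c); (11,2,c); (11,3,c); added nodes 16, 17, 18, 19, 20, 21, 22; added edges (19,1,c); (19,16,c); (19,18,c); (20,2,c); (20,16,c); (20,17,c); (21,3,c); (21,17,c); (21,18,c); (22,16,c); (22,17,c); (22,18,c); result: nodes: 0:vx, 1:vx, 2:vx, 3:vx, 9:vx, 12:tri, 15:tri, 16:vx, 17:vx, 18:vx, 19:tri, 20:tri, 21:tri, 22:tri edges: (12,0,c); (12,1,c); (12,2,c); (15,0,ck); (15,1,c); (15,3,c); (15,9,c); (19,1,c); (19,16,c); (19,18,c); (20,2,c); (20,16,c); (20,17,c); (21,3,c); (21,17,c); (21,18,c); (22,16,c); (22,17,c); (22,18,c)
step 2: rule r1; match: 0->12, 1->0, 2->1, 3->2; deleted nodes 12; deleted edges (12,0,c); (12,1,c); (12,2,c); added nodes 23, 24, 25, 26, 27, 28, 29; added edges (26,0,c); (26,23,c); (26,25,c); (27,1,c); (27,23,c); (27,24,c); (28,2,c); (28,24,c); (28,25,c); (29,23,c); (29,24,c); (29,25,c); result: nodes: 0:vx, 1:vx, 2:vx, 3:vx, 9:vx, 15:tri, 16:vx, 17:vx, 18:vx, 19:tri, 20:tri, 21:tri, 22:tri, 23:vx, 24:vx, 25:vx, 26:tri, 27:tri, 28:tri, 29:tri edges: (15,0,ck); (15,1,c); (15,3,c); (15,9,c); (19,1,c); (19,16,c); (19,18,c); (20,2,c); (20,16,c); (20,17,c); (21,3,c); (21,17,c); (21,18,c); (22,16,c); (22,17,c); (22,18,c); (26,0,c); (26,23,c); (26,25,c); (27,1,c); (27,23,c); (27,24,c); (28,2,c); (28,24,c); (28,25,c); (29,23,c); (29,24,c); (29,25,c)
final:
nodes: 0:vx, 1:vx, 2:vx, 3:vx, 9:vx, 15:tri, 16:vx, 17:vx, 18:vx, 19:tri, 20:tri, 21:tri, 22:tri, 23:vx, 24:vx, 25:vx, 26:tri, 27:tri, 28:tri, 29:tri
edges: (15,0,ck); (15,1,c); (15,3,c); (15,9,c); (19,1,c); (19,16,c); (19,18,c); (20,2,c); (20,16,c); (20,17,c); (21,3,c); (21,17,c); (21,18,c); (22,16,c); (22,17,c); (22,18,c); (26,0,c); (26,23,c); (26,25,c); (27,1,c); (27,23,c); (27,24,c); (28,2,c); (28,24,c); (28,25,c); (29,23,c); (29,24,c); (29,25,c)


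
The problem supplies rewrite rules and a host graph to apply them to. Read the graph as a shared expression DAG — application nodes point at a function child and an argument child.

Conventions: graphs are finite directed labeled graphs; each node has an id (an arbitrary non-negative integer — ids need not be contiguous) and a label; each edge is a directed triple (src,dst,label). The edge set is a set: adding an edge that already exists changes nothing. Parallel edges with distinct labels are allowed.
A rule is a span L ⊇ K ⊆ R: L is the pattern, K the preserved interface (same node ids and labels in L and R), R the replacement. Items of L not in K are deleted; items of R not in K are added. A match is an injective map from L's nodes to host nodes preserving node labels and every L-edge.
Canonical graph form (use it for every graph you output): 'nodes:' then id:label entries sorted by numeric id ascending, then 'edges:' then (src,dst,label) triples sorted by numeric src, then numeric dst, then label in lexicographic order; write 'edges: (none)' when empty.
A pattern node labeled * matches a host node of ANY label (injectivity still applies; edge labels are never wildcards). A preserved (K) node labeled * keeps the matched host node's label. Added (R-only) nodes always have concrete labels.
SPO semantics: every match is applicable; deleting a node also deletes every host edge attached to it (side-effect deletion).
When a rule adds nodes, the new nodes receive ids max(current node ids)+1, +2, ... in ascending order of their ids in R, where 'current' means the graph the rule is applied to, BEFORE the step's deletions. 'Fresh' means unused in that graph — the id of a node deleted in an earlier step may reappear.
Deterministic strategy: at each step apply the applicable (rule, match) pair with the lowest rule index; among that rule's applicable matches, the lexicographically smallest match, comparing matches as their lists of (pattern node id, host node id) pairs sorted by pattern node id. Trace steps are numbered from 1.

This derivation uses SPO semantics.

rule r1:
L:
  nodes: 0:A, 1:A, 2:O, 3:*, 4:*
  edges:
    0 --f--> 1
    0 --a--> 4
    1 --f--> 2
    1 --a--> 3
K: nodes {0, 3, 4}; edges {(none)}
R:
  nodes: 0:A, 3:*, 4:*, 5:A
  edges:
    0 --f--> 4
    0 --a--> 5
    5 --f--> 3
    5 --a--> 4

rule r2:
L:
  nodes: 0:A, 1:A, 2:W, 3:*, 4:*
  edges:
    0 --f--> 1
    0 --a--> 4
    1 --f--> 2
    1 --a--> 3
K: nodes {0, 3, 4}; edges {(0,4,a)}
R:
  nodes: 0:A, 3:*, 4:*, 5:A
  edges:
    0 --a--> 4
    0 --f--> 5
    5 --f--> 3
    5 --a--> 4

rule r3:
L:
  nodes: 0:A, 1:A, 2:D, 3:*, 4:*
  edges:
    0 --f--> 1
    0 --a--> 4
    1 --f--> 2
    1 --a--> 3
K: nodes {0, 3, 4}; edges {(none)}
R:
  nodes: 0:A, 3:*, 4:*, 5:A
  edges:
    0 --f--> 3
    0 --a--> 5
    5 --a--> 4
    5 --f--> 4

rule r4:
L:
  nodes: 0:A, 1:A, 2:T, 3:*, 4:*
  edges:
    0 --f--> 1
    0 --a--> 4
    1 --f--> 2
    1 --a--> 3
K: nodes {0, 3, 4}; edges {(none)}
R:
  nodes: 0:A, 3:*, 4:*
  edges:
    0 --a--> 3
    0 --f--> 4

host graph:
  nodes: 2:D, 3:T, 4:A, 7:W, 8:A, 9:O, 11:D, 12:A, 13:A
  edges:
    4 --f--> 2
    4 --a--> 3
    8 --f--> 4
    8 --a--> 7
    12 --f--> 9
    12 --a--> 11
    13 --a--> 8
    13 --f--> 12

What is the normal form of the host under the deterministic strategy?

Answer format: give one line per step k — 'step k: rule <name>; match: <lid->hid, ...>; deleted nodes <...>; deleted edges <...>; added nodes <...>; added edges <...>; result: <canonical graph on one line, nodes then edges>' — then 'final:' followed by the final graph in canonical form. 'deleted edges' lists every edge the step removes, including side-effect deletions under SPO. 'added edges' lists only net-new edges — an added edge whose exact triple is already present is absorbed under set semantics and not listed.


step 1: rule r1; match: 0->13, 1->12, 2->9, 3->11, 4->8; deleted nodes 9, 12; deleted edges (12,9,f); (12,11,a); (13,8,a); (13,12,f); added nodes 14; added edges (13,8,f); (13,14,a); (14,8,a); (14,11,f); result: nodes: 2:D, 3:T, 4:A, 7:W, 8:A, 11:D, 13:A, 14:A edges: (4,2,f); (4,3,a); (8,4,f); (8,7,a); (13,8,f); (13,14,a); (14,8,a); (14,11,f)
step 2: rule r3; match: 0->8, 1->4, 2->2, 3->3, 4->7; deleted nodes 2, 4; deleted edges (4,2,f); (4,3,a); (8,4,f); (8,7,a); added nodes 15; added edges (8,3,f); (8,15,a); (15,7,a); (15,7,f); result: nodes: 3:T, 7:W, 8:A, 11:D, 13:A, 14:A, 15:A edges: (8,3,f); (8,15,a); (13,8,f); (13,14,a); (14,8,a); (14,11,f); (15,7,a); (15,7,f)
step 3: rule r4; match: 0->13, 1->8, 2->3, 3->15, 4->14; deleted nodes 3, 8; deleted edges (8,3,f); (8,15,a); (13,8,f); (13,14,a); (14,8,a); added nodes (none); added edges (13,14,f); (13,15,a); result: nodes: 7:W, 11:D, 13:A, 14:A, 15:A edges: (13,14,f); (13,15,a); (14,11,f); (15,7,a); (15,7,f)
final:
nodes: 7:W, 11:D, 13:A, 14:A, 15:A
edges: (13,14,f); (13,15,a); (14,11,f); (15,7,a); (15,7,f)


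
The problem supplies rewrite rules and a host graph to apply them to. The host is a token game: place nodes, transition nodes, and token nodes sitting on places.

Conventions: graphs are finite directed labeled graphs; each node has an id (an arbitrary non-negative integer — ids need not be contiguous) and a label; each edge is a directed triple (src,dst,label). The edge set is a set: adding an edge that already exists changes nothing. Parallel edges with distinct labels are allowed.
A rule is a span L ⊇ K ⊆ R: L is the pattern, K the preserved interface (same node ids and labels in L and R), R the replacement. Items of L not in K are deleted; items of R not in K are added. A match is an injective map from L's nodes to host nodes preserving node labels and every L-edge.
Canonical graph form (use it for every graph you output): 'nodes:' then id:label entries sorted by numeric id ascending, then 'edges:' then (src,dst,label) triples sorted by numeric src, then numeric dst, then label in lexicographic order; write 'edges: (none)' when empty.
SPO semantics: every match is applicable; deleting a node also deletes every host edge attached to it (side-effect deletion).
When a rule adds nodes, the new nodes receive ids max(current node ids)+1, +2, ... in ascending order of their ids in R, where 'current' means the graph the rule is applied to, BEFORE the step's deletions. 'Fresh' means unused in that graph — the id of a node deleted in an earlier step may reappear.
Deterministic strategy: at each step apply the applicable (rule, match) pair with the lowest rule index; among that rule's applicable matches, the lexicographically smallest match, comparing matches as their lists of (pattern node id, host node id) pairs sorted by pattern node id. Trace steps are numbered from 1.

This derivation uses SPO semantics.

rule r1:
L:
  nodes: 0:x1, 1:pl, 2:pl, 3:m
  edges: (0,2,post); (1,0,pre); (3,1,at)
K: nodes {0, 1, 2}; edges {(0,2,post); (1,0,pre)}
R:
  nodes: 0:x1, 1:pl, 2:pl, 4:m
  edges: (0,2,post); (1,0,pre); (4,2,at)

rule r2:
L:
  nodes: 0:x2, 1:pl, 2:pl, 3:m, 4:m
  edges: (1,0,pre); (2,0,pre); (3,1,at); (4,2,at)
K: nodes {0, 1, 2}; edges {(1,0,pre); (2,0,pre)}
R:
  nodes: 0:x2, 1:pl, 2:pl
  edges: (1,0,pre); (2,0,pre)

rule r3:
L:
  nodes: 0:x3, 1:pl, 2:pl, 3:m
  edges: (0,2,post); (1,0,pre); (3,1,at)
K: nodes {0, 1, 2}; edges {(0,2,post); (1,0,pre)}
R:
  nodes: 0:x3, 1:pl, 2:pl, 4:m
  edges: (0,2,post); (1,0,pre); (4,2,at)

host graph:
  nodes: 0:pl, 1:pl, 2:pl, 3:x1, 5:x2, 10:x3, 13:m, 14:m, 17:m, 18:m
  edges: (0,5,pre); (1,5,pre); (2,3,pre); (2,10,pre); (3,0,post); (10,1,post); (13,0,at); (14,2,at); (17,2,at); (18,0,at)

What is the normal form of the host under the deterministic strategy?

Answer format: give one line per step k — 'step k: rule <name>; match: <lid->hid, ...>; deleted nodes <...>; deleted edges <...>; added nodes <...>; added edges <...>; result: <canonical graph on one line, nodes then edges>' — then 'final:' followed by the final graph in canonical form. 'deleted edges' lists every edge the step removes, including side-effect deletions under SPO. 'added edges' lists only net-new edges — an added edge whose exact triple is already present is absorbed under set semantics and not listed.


step 1: rule r1; match: 0->3, 1->2, 2->0, 3->14; deleted nodes 14; deleted edges (14,2,at); added nodes 19; added edges (19,0,at); result: nodes: 0:pl, 1:pl, 2:pl, 3:x1, 5:x2, 10:x3, 13:m, 17:m, 18:m, 19:m edges: (0,5,pre); (1,5,pre); (2,3,pre); (2,10,pre); (3,0,post); (10,1,post); (13,0,at); (17,2,at); (18,0,at); (19,0,at)
step 2: rule r1; match: 0->3, 1->2, 2->0, 3->17; deleted nodes 17; deleted edges (17,2,at); added nodes 20; added edges (20,0,at); result: nodes: 0:pl, 1:pl, 2:pl, 3:x1, 5:x2, 10:x3, 13:m, 18:m, 19:m, 20:m edges: (0,5,pre); (1,5,pre); (2,3,pre); (2,10,pre); (3,0,post); (10,1,post); (13,0,at); (18,0,at); (19,0,at); (20,0,at)
final:
nodes: 0:pl, 1:pl, 2:pl, 3:x1, 5:x2, 10:x3, 13:m, 18:m, 19:m, 20:m
edges: (0,5,pre); (1,5,pre); (2,3,pre); (2,10,pre); (3,0,post); (10,1,post); (13,0,at); (18,0,at); (19,0,at); (20,0,at)
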